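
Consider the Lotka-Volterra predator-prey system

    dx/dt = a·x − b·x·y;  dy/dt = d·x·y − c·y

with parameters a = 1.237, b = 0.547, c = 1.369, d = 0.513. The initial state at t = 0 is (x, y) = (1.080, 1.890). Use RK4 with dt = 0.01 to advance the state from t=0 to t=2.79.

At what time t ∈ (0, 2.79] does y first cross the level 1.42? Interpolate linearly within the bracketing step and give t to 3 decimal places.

t=0.000: state=(1.080, 1.890)
step 1 (dt=0.01): k1=(0.219, -1.540), k2=(0.224, -1.533), k3=(0.224, -1.533), k4=(0.229, -1.526); state += dt/6·(k1+2k2+2k3+k4)
t=0.010: state=(1.082, 1.875)
t=0.020: state=(1.085, 1.859)
t=0.030: state=(1.087, 1.844)
continuing one RK4 step at a time; state shown every 10 steps (Δt=0.1):
t=0.100: state=(1.107, 1.743)
t=0.200: state=(1.143, 1.610)
t=0.300: state=(1.188, 1.491)
t=0.360: state=(1.220, 1.425)
next step: t=0.370: state=(1.225, 1.415) — y has crossed 1.42
linear interpolation between t=0.360 (1.42509) and t=0.370 (1.41456) → t≈0.365

t = 0.365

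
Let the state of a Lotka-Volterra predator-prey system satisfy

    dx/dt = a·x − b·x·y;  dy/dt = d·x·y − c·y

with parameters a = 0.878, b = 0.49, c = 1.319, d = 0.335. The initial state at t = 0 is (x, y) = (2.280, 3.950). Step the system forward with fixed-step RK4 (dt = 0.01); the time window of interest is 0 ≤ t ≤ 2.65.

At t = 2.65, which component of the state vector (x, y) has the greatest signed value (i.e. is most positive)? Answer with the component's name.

largest component: x

t=0.000: state=(2.280, 3.950)
step 1 (dt=0.01): k1=(-2.411, -2.193), k2=(-2.386, -2.203), k3=(-2.386, -2.203), k4=(-2.362, -2.212); state += dt/6·(k1+2k2+2k3+k4)
t=0.010: state=(2.256, 3.928)
t=0.020: state=(2.233, 3.906)
t=0.030: state=(2.210, 3.883)
continuing one RK4 step at a time; state shown every 10 steps (Δt=0.1):
t=0.100: state=(2.063, 3.723)
t=0.200: state=(1.887, 3.485)
t=0.300: state=(1.747, 3.246)
t=0.400: state=(1.636, 3.011)
t=0.500: state=(1.550, 2.783)
t=0.600: state=(1.485, 2.566)
t=0.700: state=(1.437, 2.362)
t=0.800: state=(1.404, 2.171)
t=0.900: state=(1.384, 1.993)
t=1.000: state=(1.376, 1.830)
t=1.100: state=(1.379, 1.679)
t=1.200: state=(1.391, 1.542)
t=1.300: state=(1.413, 1.416)
t=1.400: state=(1.443, 1.302)
t=1.500: state=(1.482, 1.198)
t=1.600: state=(1.529, 1.104)
t=1.700: state=(1.585, 1.020)
t=1.800: state=(1.649, 0.943)
t=1.900: state=(1.722, 0.875)
t=2.000: state=(1.804, 0.813)
t=2.100: state=(1.895, 0.758)
t=2.200: state=(1.996, 0.709)
t=2.300: state=(2.107, 0.666)
t=2.400: state=(2.229, 0.628)
t=2.500: state=(2.361, 0.594)
t=2.600: state=(2.506, 0.565)
t=2.650: state=(2.583, 0.552)
compare at T: x=2.583, y=0.552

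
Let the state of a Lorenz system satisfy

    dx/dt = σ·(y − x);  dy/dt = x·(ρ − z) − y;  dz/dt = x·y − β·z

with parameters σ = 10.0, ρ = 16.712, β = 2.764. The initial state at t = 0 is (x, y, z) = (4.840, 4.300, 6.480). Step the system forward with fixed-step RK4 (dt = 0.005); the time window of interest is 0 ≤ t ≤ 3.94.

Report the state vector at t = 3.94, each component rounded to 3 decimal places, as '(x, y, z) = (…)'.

(x, y, z) = (4.935, 4.255, 15.292)

t=0.000: state=(4.840, 4.300, 6.480)
step 1 (dt=0.005): k1=(-5.400, 45.223, 2.901), k2=(-4.134, 44.937, 3.369), k3=(-4.173, 44.964, 3.376), k4=(-2.943, 44.703, 3.848); state += dt/6·(k1+2k2+2k3+k4)
t=0.005: state=(4.819, 4.525, 6.497)
t=0.010: state=(4.810, 4.747, 6.519)
t=0.015: state=(4.813, 4.968, 6.545)
continuing one RK4 step at a time; state shown every 40 steps (Δt=0.2):
t=0.200: state=(9.237, 12.365, 13.433)
t=0.400: state=(8.194, 4.182, 22.059)
t=0.600: state=(2.606, 1.600, 14.202)
t=0.800: state=(2.753, 3.677, 9.108)
t=1.000: state=(6.448, 9.243, 9.875)
t=1.200: state=(10.111, 9.061, 20.783)
t=1.400: state=(4.601, 2.322, 17.414)
t=1.600: state=(3.030, 3.412, 11.343)
t=1.800: state=(5.538, 7.656, 10.105)
t=2.000: state=(9.582, 10.134, 18.181)
t=2.200: state=(6.051, 3.562, 18.685)
t=2.400: state=(3.629, 3.644, 12.864)
t=2.600: state=(5.441, 7.145, 11.036)
t=2.800: state=(8.935, 9.743, 17.056)
t=3.000: state=(6.634, 4.506, 18.701)
t=3.200: state=(4.218, 4.083, 13.707)
t=3.400: state=(5.655, 7.089, 11.978)
t=3.600: state=(8.492, 9.128, 16.791)
t=3.800: state=(6.727, 5.023, 18.248)
t=3.940: state=(4.935, 4.255, 15.292)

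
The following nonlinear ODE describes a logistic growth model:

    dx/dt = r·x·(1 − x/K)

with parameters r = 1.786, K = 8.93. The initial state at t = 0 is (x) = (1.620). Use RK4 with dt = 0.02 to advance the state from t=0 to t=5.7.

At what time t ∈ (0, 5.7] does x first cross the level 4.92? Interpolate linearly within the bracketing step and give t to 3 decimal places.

t = 0.958

t=0.000: state=(1.620)
step 1 (dt=0.02): k1=(2.368), k2=(2.395), k3=(2.396), k4=(2.423); state += dt/6·(k1+2k2+2k3+k4)
t=0.020: state=(1.668)
t=0.040: state=(1.717)
t=0.060: state=(1.767)
continuing one RK4 step at a time; state shown every 10 steps (Δt=0.2):
t=0.200: state=(2.148)
t=0.400: state=(2.783)
t=0.600: state=(3.508)
t=0.800: state=(4.291)
t=0.940: state=(4.848)
next step: t=0.960: state=(4.927) — x has crossed 4.92
linear interpolation between t=0.940 (4.84810) and t=0.960 (4.92713) → t≈0.958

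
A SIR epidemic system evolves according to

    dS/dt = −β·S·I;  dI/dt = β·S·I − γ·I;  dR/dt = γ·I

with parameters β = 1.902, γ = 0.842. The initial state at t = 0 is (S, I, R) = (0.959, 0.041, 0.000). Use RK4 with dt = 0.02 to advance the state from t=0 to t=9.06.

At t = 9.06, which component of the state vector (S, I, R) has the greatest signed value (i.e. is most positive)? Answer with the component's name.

largest component: R

t=0.000: state=(0.959, 0.041, 0.000)
step 1 (dt=0.02): k1=(-0.075, 0.040, 0.035), k2=(-0.075, 0.041, 0.035), k3=(-0.075, 0.041, 0.035), k4=(-0.076, 0.041, 0.035); state += dt/6·(k1+2k2+2k3+k4)
t=0.020: state=(0.957, 0.042, 0.001)
t=0.040: state=(0.956, 0.043, 0.001)
t=0.060: state=(0.954, 0.043, 0.002)
continuing one RK4 step at a time; state shown every 25 steps (Δt=0.5):
t=0.500: state=(0.912, 0.066, 0.022)
t=1.000: state=(0.844, 0.099, 0.057)
t=1.500: state=(0.753, 0.140, 0.107)
t=2.000: state=(0.647, 0.179, 0.174)
t=2.500: state=(0.538, 0.206, 0.256)
t=3.000: state=(0.440, 0.215, 0.345)
t=3.500: state=(0.360, 0.206, 0.434)
t=4.000: state=(0.298, 0.185, 0.517)
t=4.500: state=(0.254, 0.158, 0.589)
t=5.000: state=(0.221, 0.129, 0.649)
t=5.500: state=(0.198, 0.104, 0.698)
t=6.000: state=(0.181, 0.081, 0.737)
t=6.500: state=(0.169, 0.063, 0.767)
t=7.000: state=(0.161, 0.048, 0.791)
t=7.500: state=(0.154, 0.037, 0.809)
t=8.000: state=(0.150, 0.028, 0.822)
t=8.500: state=(0.146, 0.021, 0.833)
t=9.000: state=(0.144, 0.016, 0.840)
t=9.060: state=(0.143, 0.015, 0.841)
compare at T: S=0.143, I=0.015, R=0.841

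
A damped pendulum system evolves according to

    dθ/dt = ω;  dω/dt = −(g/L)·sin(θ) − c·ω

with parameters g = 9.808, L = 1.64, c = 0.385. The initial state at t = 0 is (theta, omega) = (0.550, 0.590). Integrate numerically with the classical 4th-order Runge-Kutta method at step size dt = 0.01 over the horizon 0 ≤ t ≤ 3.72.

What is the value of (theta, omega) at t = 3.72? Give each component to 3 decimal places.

(theta, omega) = (-0.172, -0.571)

t=0.000: state=(0.550, 0.590)
step 1 (dt=0.01): k1=(0.590, -3.353), k2=(0.573, -3.362), k3=(0.573, -3.361), k4=(0.556, -3.369); state += dt/6·(k1+2k2+2k3+k4)
t=0.010: state=(0.556, 0.556)
t=0.020: state=(0.561, 0.523)
t=0.030: state=(0.566, 0.489)
continuing one RK4 step at a time; state shown every 20 steps (Δt=0.2):
t=0.200: state=(0.600, -0.091)
t=0.400: state=(0.518, -0.704)
t=0.600: state=(0.331, -1.131)
t=0.800: state=(0.084, -1.285)
t=1.000: state=(-0.163, -1.140)
t=1.200: state=(-0.356, -0.752)
t=1.400: state=(-0.455, -0.232)
t=1.600: state=(-0.448, 0.296)
t=1.800: state=(-0.343, 0.725)
t=2.000: state=(-0.171, 0.967)
t=2.200: state=(0.028, 0.976)
t=2.400: state=(0.205, 0.765)
t=2.600: state=(0.323, 0.400)
t=2.800: state=(0.361, -0.023)
t=3.000: state=(0.316, -0.411)
t=3.200: state=(0.205, -0.681)
t=3.400: state=(0.055, -0.780)
t=3.600: state=(-0.095, -0.697)
t=3.720: state=(-0.172, -0.571)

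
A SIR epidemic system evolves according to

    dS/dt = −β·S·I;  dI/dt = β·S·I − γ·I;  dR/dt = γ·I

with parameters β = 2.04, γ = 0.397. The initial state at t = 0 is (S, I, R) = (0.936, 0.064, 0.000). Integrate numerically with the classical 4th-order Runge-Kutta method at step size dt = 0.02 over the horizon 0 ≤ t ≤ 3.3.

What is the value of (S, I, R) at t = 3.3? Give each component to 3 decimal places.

t=0.000: state=(0.936, 0.064, 0.000)
step 1 (dt=0.02): k1=(-0.122, 0.097, 0.025), k2=(-0.124, 0.098, 0.026), k3=(-0.124, 0.098, 0.026), k4=(-0.126, 0.099, 0.026); state += dt/6·(k1+2k2+2k3+k4)
t=0.020: state=(0.934, 0.066, 0.001)
t=0.040: state=(0.931, 0.068, 0.001)
t=0.060: state=(0.928, 0.070, 0.002)
continuing one RK4 step at a time; state shown every 10 steps (Δt=0.2):
t=0.200: state=(0.908, 0.086, 0.006)
t=0.400: state=(0.872, 0.114, 0.014)
t=0.600: state=(0.826, 0.149, 0.024)
t=0.800: state=(0.771, 0.191, 0.038)
t=1.000: state=(0.706, 0.239, 0.055)
t=1.200: state=(0.634, 0.290, 0.076)
t=1.400: state=(0.557, 0.342, 0.101)
t=1.600: state=(0.480, 0.390, 0.130)
t=1.800: state=(0.406, 0.432, 0.163)
t=2.000: state=(0.338, 0.464, 0.198)
t=2.200: state=(0.278, 0.486, 0.236)
t=2.400: state=(0.228, 0.497, 0.275)
t=2.600: state=(0.186, 0.500, 0.315)
t=2.800: state=(0.152, 0.494, 0.354)
t=3.000: state=(0.124, 0.483, 0.393)
t=3.200: state=(0.102, 0.467, 0.431)
t=3.300: state=(0.093, 0.458, 0.449)

(S, I, R) = (0.093, 0.458, 0.449)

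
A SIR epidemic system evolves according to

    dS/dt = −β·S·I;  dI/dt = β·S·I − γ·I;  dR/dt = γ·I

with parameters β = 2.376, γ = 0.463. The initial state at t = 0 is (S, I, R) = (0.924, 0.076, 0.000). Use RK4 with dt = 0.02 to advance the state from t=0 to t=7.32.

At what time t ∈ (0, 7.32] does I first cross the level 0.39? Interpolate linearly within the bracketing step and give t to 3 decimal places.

t = 1.267

t=0.000: state=(0.924, 0.076, 0.000)
step 1 (dt=0.02): k1=(-0.167, 0.132, 0.035), k2=(-0.169, 0.134, 0.036), k3=(-0.169, 0.134, 0.036), k4=(-0.172, 0.136, 0.036); state += dt/6·(k1+2k2+2k3+k4)
t=0.020: state=(0.921, 0.079, 0.001)
t=0.040: state=(0.917, 0.081, 0.001)
t=0.060: state=(0.914, 0.084, 0.002)
continuing one RK4 step at a time; state shown every 25 steps (Δt=0.5):
t=0.500: state=(0.803, 0.170, 0.027)
t=1.000: state=(0.605, 0.312, 0.082)
t=1.260: state=(0.487, 0.388, 0.125)
next step: t=1.280: state=(0.478, 0.393, 0.128) — I has crossed 0.39
linear interpolation between t=1.260 (0.38813) and t=1.280 (0.39348) → t≈1.267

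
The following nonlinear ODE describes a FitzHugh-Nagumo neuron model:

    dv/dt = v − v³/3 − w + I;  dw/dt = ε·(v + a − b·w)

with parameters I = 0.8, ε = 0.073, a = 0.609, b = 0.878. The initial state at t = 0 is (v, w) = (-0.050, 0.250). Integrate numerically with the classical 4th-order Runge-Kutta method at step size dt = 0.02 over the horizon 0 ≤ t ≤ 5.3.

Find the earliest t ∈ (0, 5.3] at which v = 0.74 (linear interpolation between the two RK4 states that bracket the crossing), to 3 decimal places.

t=0.000: state=(-0.050, 0.250)
step 1 (dt=0.02): k1=(0.500, 0.025), k2=(0.505, 0.025), k3=(0.505, 0.025), k4=(0.510, 0.025); state += dt/6·(k1+2k2+2k3+k4)
t=0.020: state=(-0.040, 0.251)
t=0.040: state=(-0.030, 0.251)
t=0.060: state=(-0.019, 0.252)
continuing one RK4 step at a time; state shown every 10 steps (Δt=0.2):
t=0.200: state=(0.060, 0.256)
t=0.400: state=(0.193, 0.263)
t=0.600: state=(0.352, 0.272)
t=0.800: state=(0.539, 0.284)
t=0.980: state=(0.729, 0.297)
next step: t=1.000: state=(0.751, 0.299) — v has crossed 0.74
linear interpolation between t=0.980 (0.72909) and t=1.000 (0.75123) → t≈0.990

t = 0.990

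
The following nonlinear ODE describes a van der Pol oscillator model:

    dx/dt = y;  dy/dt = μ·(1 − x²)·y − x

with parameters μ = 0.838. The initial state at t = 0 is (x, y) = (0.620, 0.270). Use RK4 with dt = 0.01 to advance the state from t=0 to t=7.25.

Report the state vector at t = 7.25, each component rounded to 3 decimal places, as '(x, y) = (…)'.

(x, y) = (1.346, -0.945)

t=0.000: state=(0.620, 0.270)
step 1 (dt=0.01): k1=(0.270, -0.481), k2=(0.268, -0.484), k3=(0.268, -0.484), k4=(0.265, -0.487); state += dt/6·(k1+2k2+2k3+k4)
t=0.010: state=(0.623, 0.265)
t=0.020: state=(0.625, 0.260)
t=0.030: state=(0.628, 0.255)
continuing one RK4 step at a time; state shown every 25 steps (Δt=0.25):
t=0.250: state=(0.671, 0.133)
t=0.500: state=(0.684, -0.031)
t=0.750: state=(0.654, -0.214)
t=1.000: state=(0.576, -0.409)
t=1.250: state=(0.448, -0.617)
t=1.500: state=(0.267, -0.840)
t=1.750: state=(0.027, -1.073)
t=2.000: state=(-0.268, -1.287)
t=2.250: state=(-0.608, -1.405)
t=2.500: state=(-0.954, -1.319)
t=2.750: state=(-1.247, -0.989)
t=3.000: state=(-1.437, -0.523)
t=3.250: state=(-1.511, -0.080)
t=3.500: state=(-1.485, 0.269)
t=3.750: state=(-1.383, 0.539)
t=4.000: state=(-1.219, 0.770)
t=4.250: state=(-0.997, 1.005)
t=4.500: state=(-0.713, 1.283)
t=4.750: state=(-0.350, 1.632)
t=5.000: state=(0.108, 2.036)
t=5.250: state=(0.659, 2.324)
t=5.500: state=(1.229, 2.126)
t=5.750: state=(1.671, 1.344)
t=6.000: state=(1.896, 0.483)
t=6.250: state=(1.938, -0.094)
t=6.500: state=(1.870, -0.421)
t=6.750: state=(1.737, -0.624)
t=7.000: state=(1.561, -0.782)
t=7.250: state=(1.346, -0.945)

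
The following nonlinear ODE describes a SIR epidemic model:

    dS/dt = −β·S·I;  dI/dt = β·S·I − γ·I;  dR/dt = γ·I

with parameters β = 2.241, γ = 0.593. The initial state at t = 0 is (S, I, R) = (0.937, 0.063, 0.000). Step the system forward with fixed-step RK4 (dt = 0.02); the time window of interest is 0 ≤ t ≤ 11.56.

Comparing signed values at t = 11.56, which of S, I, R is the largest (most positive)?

t=0.000: state=(0.937, 0.063, 0.000)
step 1 (dt=0.02): k1=(-0.132, 0.095, 0.037), k2=(-0.134, 0.096, 0.038), k3=(-0.134, 0.096, 0.038), k4=(-0.136, 0.097, 0.038); state += dt/6·(k1+2k2+2k3+k4)
t=0.020: state=(0.934, 0.065, 0.001)
t=0.040: state=(0.932, 0.067, 0.002)
t=0.060: state=(0.929, 0.069, 0.002)
continuing one RK4 step at a time; state shown every 25 steps (Δt=0.5):
t=0.500: state=(0.845, 0.128, 0.027)
t=1.000: state=(0.695, 0.226, 0.079)
t=1.500: state=(0.508, 0.330, 0.162)
t=2.000: state=(0.337, 0.392, 0.271)
t=2.500: state=(0.216, 0.396, 0.389)
t=3.000: state=(0.141, 0.358, 0.501)
t=3.500: state=(0.097, 0.303, 0.599)
t=4.000: state=(0.071, 0.248, 0.681)
t=4.500: state=(0.056, 0.197, 0.747)
t=5.000: state=(0.046, 0.155, 0.799)
t=5.500: state=(0.039, 0.121, 0.840)
t=6.000: state=(0.035, 0.094, 0.871)
t=6.500: state=(0.032, 0.072, 0.896)
t=7.000: state=(0.030, 0.056, 0.915)
t=7.500: state=(0.028, 0.043, 0.929)
t=8.000: state=(0.027, 0.033, 0.940)
t=8.500: state=(0.026, 0.025, 0.949)
t=9.000: state=(0.025, 0.019, 0.955)
t=9.500: state=(0.025, 0.015, 0.960)
t=10.000: state=(0.024, 0.011, 0.964)
t=10.500: state=(0.024, 0.009, 0.967)
t=11.000: state=(0.024, 0.007, 0.969)
t=11.500: state=(0.024, 0.005, 0.971)
t=11.560: state=(0.024, 0.005, 0.971)
compare at T: S=0.024, I=0.005, R=0.971

largest component: R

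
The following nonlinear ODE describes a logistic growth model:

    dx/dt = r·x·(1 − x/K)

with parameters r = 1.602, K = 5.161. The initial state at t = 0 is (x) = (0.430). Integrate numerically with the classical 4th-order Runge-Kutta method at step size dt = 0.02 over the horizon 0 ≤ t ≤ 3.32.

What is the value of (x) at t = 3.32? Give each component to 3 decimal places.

(x) = (4.897)

t=0.000: state=(0.430)
step 1 (dt=0.02): k1=(0.631), k2=(0.640), k3=(0.640), k4=(0.649); state += dt/6·(k1+2k2+2k3+k4)
t=0.020: state=(0.443)
t=0.040: state=(0.456)
t=0.060: state=(0.469)
continuing one RK4 step at a time; state shown every 10 steps (Δt=0.2):
t=0.200: state=(0.574)
t=0.400: state=(0.759)
t=0.600: state=(0.991)
t=0.800: state=(1.273)
t=1.000: state=(1.604)
t=1.200: state=(1.978)
t=1.400: state=(2.381)
t=1.600: state=(2.793)
t=1.800: state=(3.195)
t=2.000: state=(3.567)
t=2.200: state=(3.897)
t=2.400: state=(4.178)
t=2.600: state=(4.408)
t=2.800: state=(4.592)
t=3.000: state=(4.735)
t=3.200: state=(4.845)
t=3.320: state=(4.897)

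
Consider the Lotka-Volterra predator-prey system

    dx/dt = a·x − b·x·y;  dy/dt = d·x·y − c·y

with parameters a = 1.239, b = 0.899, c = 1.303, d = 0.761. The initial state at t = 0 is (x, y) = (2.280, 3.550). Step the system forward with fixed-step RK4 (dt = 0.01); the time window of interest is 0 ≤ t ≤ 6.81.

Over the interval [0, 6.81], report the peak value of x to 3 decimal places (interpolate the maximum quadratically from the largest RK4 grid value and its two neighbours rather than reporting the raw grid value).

t=0.000: state=(2.280, 3.550)
step 1 (dt=0.01): k1=(-4.452, 1.534), k2=(-4.424, 1.477), k3=(-4.423, 1.477), k4=(-4.395, 1.420); state += dt/6·(k1+2k2+2k3+k4)
t=0.010: state=(2.236, 3.565)
t=0.020: state=(2.192, 3.578)
t=0.030: state=(2.149, 3.591)
continuing one RK4 step at a time; state shown every 25 steps (Δt=0.25):
t=0.250: state=(1.375, 3.604)
t=0.500: state=(0.868, 3.204)
t=0.750: state=(0.612, 2.655)
t=1.000: state=(0.488, 2.125)
t=1.250: state=(0.435, 1.674)
t=1.500: state=(0.424, 1.310)
t=1.750: state=(0.445, 1.027)
t=2.000: state=(0.494, 0.811)
t=2.250: state=(0.573, 0.648)
t=2.500: state=(0.684, 0.527)
t=2.750: state=(0.838, 0.439)
t=3.000: state=(1.042, 0.379)
t=3.250: state=(1.310, 0.342)
t=3.500: state=(1.658, 0.327)
t=3.750: state=(2.098, 0.337)
t=4.000: state=(2.641, 0.381)
t=4.250: state=(3.271, 0.482)
t=4.500: state=(3.920, 0.690)
t=4.750: state=(4.389, 1.104)
t=5.000: state=(4.324, 1.847)
t=5.250: state=(3.485, 2.835)
t=5.500: state=(2.295, 3.545)
t=5.750: state=(1.384, 3.607)
t=6.000: state=(0.872, 3.210)
t=6.250: state=(0.614, 2.662)
t=6.500: state=(0.489, 2.132)
t=6.750: state=(0.435, 1.679)
t=6.810: state=(0.429, 1.584)
largest grid value and its neighbours: x(4.850)=4.44997, x(4.860)=4.45023, x(4.870)=4.44933
parabola through these three points peaks at t≈4.857 with x≈4.45027

max x = 4.450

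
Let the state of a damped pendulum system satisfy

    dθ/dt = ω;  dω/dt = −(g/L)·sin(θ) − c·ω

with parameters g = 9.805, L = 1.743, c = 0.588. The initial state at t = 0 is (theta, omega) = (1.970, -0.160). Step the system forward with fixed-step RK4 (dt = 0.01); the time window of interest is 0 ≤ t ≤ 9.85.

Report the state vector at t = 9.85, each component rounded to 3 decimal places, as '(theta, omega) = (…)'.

t=0.000: state=(1.970, -0.160)
step 1 (dt=0.01): k1=(-0.160, -5.089), k2=(-0.185, -5.076), k3=(-0.185, -5.076), k4=(-0.211, -5.063); state += dt/6·(k1+2k2+2k3+k4)
t=0.010: state=(1.968, -0.211)
t=0.020: state=(1.966, -0.261)
t=0.030: state=(1.963, -0.312)
continuing one RK4 step at a time; state shown every 50 steps (Δt=0.5):
t=0.500: state=(1.290, -2.482)
t=1.000: state=(-0.217, -2.943)
t=1.500: state=(-1.127, -0.505)
t=2.000: state=(-0.776, 1.707)
t=2.500: state=(0.230, 1.858)
t=3.000: state=(0.742, 0.074)
t=3.500: state=(0.374, -1.329)
t=4.000: state=(-0.288, -1.022)
t=4.500: state=(-0.477, 0.280)
t=5.000: state=(-0.117, 0.963)
t=5.500: state=(0.276, 0.448)
t=6.000: state=(0.274, -0.413)
t=6.500: state=(-0.021, -0.616)
t=7.000: state=(-0.218, -0.104)
t=7.500: state=(-0.130, 0.389)
t=8.000: state=(0.076, 0.338)
t=8.500: state=(0.147, -0.065)
t=9.000: state=(0.042, -0.295)
t=9.500: state=(-0.082, -0.148)
t=9.850: state=(-0.099, 0.051)

(theta, omega) = (-0.099, 0.051)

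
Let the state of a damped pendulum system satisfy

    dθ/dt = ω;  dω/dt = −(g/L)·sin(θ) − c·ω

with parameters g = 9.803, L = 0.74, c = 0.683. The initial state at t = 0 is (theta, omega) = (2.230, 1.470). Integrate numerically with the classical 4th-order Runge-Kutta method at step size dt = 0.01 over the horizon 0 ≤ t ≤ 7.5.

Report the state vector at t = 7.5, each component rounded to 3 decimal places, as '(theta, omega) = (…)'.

t=0.000: state=(2.230, 1.470)
step 1 (dt=0.01): k1=(1.470, -11.476), k2=(1.413, -11.377), k3=(1.413, -11.379), k4=(1.356, -11.282); state += dt/6·(k1+2k2+2k3+k4)
t=0.010: state=(2.244, 1.356)
t=0.020: state=(2.257, 1.244)
t=0.030: state=(2.269, 1.134)
continuing one RK4 step at a time; state shown every 25 steps (Δt=0.25):
t=0.250: state=(2.275, -1.021)
t=0.500: state=(1.713, -3.541)
t=0.750: state=(0.530, -5.601)
t=1.000: state=(-0.780, -4.230)
t=1.250: state=(-1.415, -0.800)
t=1.500: state=(-1.212, 2.306)
t=1.750: state=(-0.366, 4.093)
t=2.000: state=(0.584, 3.025)
t=2.250: state=(1.005, 0.263)
t=2.500: state=(0.743, -2.196)
t=2.750: state=(0.044, -3.014)
t=3.000: state=(-0.574, -1.646)
t=3.250: state=(-0.711, 0.550)
t=3.500: state=(-0.356, 2.074)
t=3.750: state=(0.187, 1.973)
t=4.000: state=(0.515, 0.522)
t=4.250: state=(0.439, -1.042)
t=4.500: state=(0.073, -1.669)
t=4.750: state=(-0.286, -1.029)
t=5.000: state=(-0.389, 0.221)
t=5.250: state=(-0.206, 1.125)
t=5.500: state=(0.094, 1.104)
t=5.750: state=(0.280, 0.307)
t=6.000: state=(0.240, -0.577)
t=6.250: state=(0.038, -0.921)
t=6.500: state=(-0.160, -0.560)
t=6.750: state=(-0.213, 0.139)
t=7.000: state=(-0.108, 0.631)
t=7.250: state=(0.057, 0.600)
t=7.500: state=(0.156, 0.149)

(theta, omega) = (0.156, 0.149)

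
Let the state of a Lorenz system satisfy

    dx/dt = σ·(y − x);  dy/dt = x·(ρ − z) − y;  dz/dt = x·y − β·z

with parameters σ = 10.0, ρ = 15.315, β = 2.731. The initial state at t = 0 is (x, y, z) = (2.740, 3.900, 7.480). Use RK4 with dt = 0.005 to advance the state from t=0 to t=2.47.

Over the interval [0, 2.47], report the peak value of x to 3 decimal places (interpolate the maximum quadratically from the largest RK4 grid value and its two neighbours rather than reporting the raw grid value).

t=0.000: state=(2.740, 3.900, 7.480)
step 1 (dt=0.005): k1=(11.600, 17.568, -9.742), k2=(11.749, 17.819, -9.441), k3=(11.752, 17.819, -9.440), k4=(11.903, 18.071, -9.134); state += dt/6·(k1+2k2+2k3+k4)
t=0.005: state=(2.799, 3.989, 7.433)
t=0.010: state=(2.859, 4.081, 7.389)
t=0.015: state=(2.921, 4.175, 7.348)
continuing one RK4 step at a time; state shown every 20 steps (Δt=0.1):
t=0.100: state=(4.259, 6.187, 7.238)
t=0.200: state=(6.609, 9.302, 9.258)
t=0.300: state=(9.144, 11.075, 14.436)
t=0.400: state=(9.548, 8.218, 19.379)
t=0.500: state=(7.037, 3.942, 19.107)
t=0.600: state=(4.344, 2.297, 15.962)
t=0.700: state=(3.030, 2.380, 12.846)
t=0.800: state=(2.883, 3.177, 10.467)
t=0.900: state=(3.552, 4.586, 9.043)
t=1.000: state=(4.957, 6.727, 8.992)
t=1.100: state=(6.990, 9.153, 11.084)
t=1.200: state=(8.786, 9.879, 15.315)
t=1.300: state=(8.669, 7.327, 18.506)
t=1.400: state=(6.628, 4.292, 17.908)
t=1.500: state=(4.630, 3.132, 15.349)
t=1.600: state=(3.706, 3.320, 12.799)
t=1.700: state=(3.767, 4.237, 10.943)
t=1.800: state=(4.594, 5.758, 10.143)
t=1.900: state=(6.035, 7.690, 10.877)
t=2.000: state=(7.661, 9.066, 13.446)
t=2.100: state=(8.412, 8.341, 16.595)
t=2.200: state=(7.512, 5.960, 17.680)
t=2.300: state=(5.818, 4.221, 16.339)
t=2.400: state=(4.605, 3.828, 14.192)
t=2.470: state=(4.279, 4.113, 12.828)
largest grid value and its neighbours: x(0.360)=9.79635, x(0.365)=9.79700, x(0.370)=9.78856
parabola through these three points peaks at t≈0.363 with x≈9.79783

max x = 9.798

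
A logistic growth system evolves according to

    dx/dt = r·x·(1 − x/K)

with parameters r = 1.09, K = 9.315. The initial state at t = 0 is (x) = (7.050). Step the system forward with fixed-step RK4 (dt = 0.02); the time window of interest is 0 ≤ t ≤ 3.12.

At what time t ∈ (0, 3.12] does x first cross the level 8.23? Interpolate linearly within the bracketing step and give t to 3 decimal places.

t = 0.817

t=0.000: state=(7.050)
step 1 (dt=0.02): k1=(1.869), k2=(1.858), k3=(1.858), k4=(1.848); state += dt/6·(k1+2k2+2k3+k4)
t=0.020: state=(7.087)
t=0.040: state=(7.124)
t=0.060: state=(7.160)
continuing one RK4 step at a time; state shown every 10 steps (Δt=0.2):
t=0.200: state=(7.403)
t=0.400: state=(7.713)
t=0.600: state=(7.982)
t=0.800: state=(8.212)
next step: t=0.820: state=(8.233) — x has crossed 8.23
linear interpolation between t=0.800 (8.21189) and t=0.820 (8.23292) → t≈0.817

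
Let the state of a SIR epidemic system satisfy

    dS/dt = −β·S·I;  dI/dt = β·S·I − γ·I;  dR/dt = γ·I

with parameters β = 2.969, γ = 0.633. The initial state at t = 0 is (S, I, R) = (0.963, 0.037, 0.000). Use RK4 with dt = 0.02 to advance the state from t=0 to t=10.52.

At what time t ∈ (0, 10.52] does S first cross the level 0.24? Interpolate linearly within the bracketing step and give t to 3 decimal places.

t=0.000: state=(0.963, 0.037, 0.000)
step 1 (dt=0.02): k1=(-0.106, 0.082, 0.023), k2=(-0.108, 0.084, 0.024), k3=(-0.108, 0.084, 0.024), k4=(-0.110, 0.086, 0.024); state += dt/6·(k1+2k2+2k3+k4)
t=0.020: state=(0.961, 0.039, 0.000)
t=0.040: state=(0.959, 0.040, 0.001)
t=0.060: state=(0.956, 0.042, 0.002)
continuing one RK4 step at a time; state shown every 25 steps (Δt=0.5):
t=0.500: state=(0.873, 0.106, 0.021)
t=1.000: state=(0.676, 0.248, 0.075)
t=1.500: state=(0.413, 0.406, 0.180)
t=1.900: state=(0.245, 0.463, 0.292)
next step: t=1.920: state=(0.238, 0.464, 0.298) — S has crossed 0.24
linear interpolation between t=1.900 (0.24475) and t=1.920 (0.23810) → t≈1.914

t = 1.914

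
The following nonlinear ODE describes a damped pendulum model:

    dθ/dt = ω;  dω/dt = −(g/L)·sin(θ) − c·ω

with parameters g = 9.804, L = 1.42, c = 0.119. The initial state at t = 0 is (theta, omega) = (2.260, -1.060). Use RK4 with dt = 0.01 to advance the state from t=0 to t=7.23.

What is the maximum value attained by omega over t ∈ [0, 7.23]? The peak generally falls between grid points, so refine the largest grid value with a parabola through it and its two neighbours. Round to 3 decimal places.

t=0.000: state=(2.260, -1.060)
step 1 (dt=0.01): k1=(-1.060, -5.202), k2=(-1.086, -5.222), k3=(-1.086, -5.223), k4=(-1.112, -5.243); state += dt/6·(k1+2k2+2k3+k4)
t=0.010: state=(2.249, -1.112)
t=0.020: state=(2.238, -1.165)
t=0.030: state=(2.226, -1.218)
continuing one RK4 step at a time; state shown every 25 steps (Δt=0.25):
t=0.250: state=(1.820, -2.511)
t=0.500: state=(0.992, -4.074)
t=0.750: state=(-0.133, -4.639)
t=1.000: state=(-1.176, -3.479)
t=1.250: state=(-1.824, -1.707)
t=1.500: state=(-2.045, -0.093)
t=1.750: state=(-1.876, 1.460)
t=2.000: state=(-1.307, 3.092)
t=2.250: state=(-0.368, 4.242)
t=2.500: state=(0.680, 3.848)
t=2.750: state=(1.454, 2.255)
t=3.000: state=(1.797, 0.504)
t=3.250: state=(1.714, -1.170)
t=3.500: state=(1.213, -2.814)
t=3.750: state=(0.350, -3.917)
t=4.000: state=(-0.619, -3.566)
t=4.250: state=(-1.334, -2.051)
t=4.500: state=(-1.628, -0.299)
t=4.750: state=(-1.488, 1.408)
t=5.000: state=(-0.935, 2.956)
t=5.250: state=(-0.077, 3.688)
t=5.500: state=(0.785, 2.983)
t=5.750: state=(1.341, 1.401)
t=6.000: state=(1.475, -0.325)
t=6.250: state=(1.184, -1.974)
t=6.500: state=(0.522, -3.200)
t=6.750: state=(-0.317, -3.274)
t=7.000: state=(-1.010, -2.117)
t=7.230: state=(-1.326, -0.607)
largest grid value and its neighbours: omega(2.310)=4.30972, omega(2.320)=4.31072, omega(2.330)=4.30875
parabola through these three points peaks at t≈2.318 with omega≈4.31076

max omega = 4.311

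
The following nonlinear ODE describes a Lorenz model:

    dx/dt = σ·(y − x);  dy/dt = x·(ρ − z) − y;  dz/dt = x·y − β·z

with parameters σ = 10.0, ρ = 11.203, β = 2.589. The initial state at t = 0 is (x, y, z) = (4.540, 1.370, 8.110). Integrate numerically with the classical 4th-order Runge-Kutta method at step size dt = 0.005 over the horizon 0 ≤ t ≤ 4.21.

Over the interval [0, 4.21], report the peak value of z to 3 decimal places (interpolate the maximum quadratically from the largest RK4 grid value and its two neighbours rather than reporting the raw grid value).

t=0.000: state=(4.540, 1.370, 8.110)
step 1 (dt=0.005): k1=(-31.700, 12.672, -14.777), k2=(-30.591, 12.560, -14.649), k3=(-30.621, 12.568, -14.647), k4=(-29.541, 12.457, -14.521); state += dt/6·(k1+2k2+2k3+k4)
t=0.005: state=(4.387, 1.433, 8.037)
t=0.010: state=(4.244, 1.495, 7.965)
t=0.015: state=(4.112, 1.555, 7.894)
continuing one RK4 step at a time; state shown every 40 steps (Δt=0.2):
t=0.200: state=(3.053, 3.582, 6.076)
t=0.400: state=(5.136, 6.534, 6.931)
t=0.600: state=(7.257, 7.439, 11.763)
t=0.800: state=(5.465, 4.045, 12.824)
t=1.000: state=(3.523, 3.125, 9.845)
t=1.200: state=(3.688, 4.177, 7.810)
t=1.400: state=(5.201, 6.112, 8.304)
t=1.600: state=(6.457, 6.544, 11.178)
t=1.800: state=(5.444, 4.605, 11.912)
t=2.000: state=(4.186, 3.891, 10.064)
t=2.200: state=(4.295, 4.651, 8.723)
t=2.400: state=(5.318, 5.874, 9.227)
t=2.600: state=(5.951, 5.917, 10.946)
t=2.800: state=(5.272, 4.775, 11.216)
t=3.000: state=(4.542, 4.385, 10.044)
t=3.200: state=(4.682, 4.945, 9.277)
t=3.400: state=(5.347, 5.663, 9.754)
t=3.600: state=(5.623, 5.543, 10.751)
t=3.800: state=(5.162, 4.868, 10.774)
t=4.000: state=(4.760, 4.695, 10.029)
t=4.200: state=(4.909, 5.096, 9.635)
t=4.210: state=(4.928, 5.122, 9.637)
largest grid value and its neighbours: z(0.720)=13.28977, z(0.725)=13.29098, z(0.730)=13.28752
parabola through these three points peaks at t≈0.724 with z≈13.29112

max z = 13.291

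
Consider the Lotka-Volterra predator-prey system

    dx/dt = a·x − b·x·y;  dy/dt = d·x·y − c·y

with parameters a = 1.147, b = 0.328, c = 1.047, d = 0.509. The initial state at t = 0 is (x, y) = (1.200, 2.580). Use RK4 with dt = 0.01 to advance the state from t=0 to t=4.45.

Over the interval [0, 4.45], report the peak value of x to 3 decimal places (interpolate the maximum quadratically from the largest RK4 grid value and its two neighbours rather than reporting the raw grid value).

max x = 3.491

t=0.000: state=(1.200, 2.580)
step 1 (dt=0.01): k1=(0.361, -1.125), k2=(0.364, -1.121), k3=(0.364, -1.121), k4=(0.366, -1.116); state += dt/6·(k1+2k2+2k3+k4)
t=0.010: state=(1.204, 2.569)
t=0.020: state=(1.207, 2.558)
t=0.030: state=(1.211, 2.547)
continuing one RK4 step at a time; state shown every 20 steps (Δt=0.2):
t=0.200: state=(1.283, 2.374)
t=0.400: state=(1.389, 2.206)
t=0.600: state=(1.519, 2.074)
t=0.800: state=(1.673, 1.979)
t=1.000: state=(1.852, 1.920)
t=1.200: state=(2.056, 1.899)
t=1.400: state=(2.282, 1.921)
t=1.600: state=(2.526, 1.990)
t=1.800: state=(2.778, 2.114)
t=2.000: state=(3.024, 2.304)
t=2.200: state=(3.243, 2.572)
t=2.400: state=(3.408, 2.928)
t=2.600: state=(3.488, 3.376)
t=2.800: state=(3.456, 3.903)
t=3.000: state=(3.304, 4.470)
t=3.200: state=(3.044, 5.012)
t=3.400: state=(2.714, 5.452)
t=3.600: state=(2.364, 5.726)
t=3.800: state=(2.035, 5.807)
t=4.000: state=(1.753, 5.709)
t=4.200: state=(1.527, 5.469)
t=4.400: state=(1.356, 5.134)
t=4.450: state=(1.321, 5.041)
largest grid value and its neighbours: x(2.640)=3.49082, x(2.650)=3.49091, x(2.660)=3.49072
parabola through these three points peaks at t≈2.648 with x≈3.49092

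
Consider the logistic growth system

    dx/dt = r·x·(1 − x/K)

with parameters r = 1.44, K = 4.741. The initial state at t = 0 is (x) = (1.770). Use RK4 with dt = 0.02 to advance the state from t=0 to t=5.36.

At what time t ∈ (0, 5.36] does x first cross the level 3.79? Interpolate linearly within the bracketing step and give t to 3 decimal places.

t=0.000: state=(1.770)
step 1 (dt=0.02): k1=(1.597), k2=(1.603), k3=(1.603), k4=(1.609); state += dt/6·(k1+2k2+2k3+k4)
t=0.020: state=(1.802)
t=0.040: state=(1.834)
t=0.060: state=(1.867)
continuing one RK4 step at a time; state shown every 10 steps (Δt=0.2):
t=0.200: state=(2.099)
t=0.400: state=(2.439)
t=0.600: state=(2.777)
t=0.800: state=(3.098)
t=1.000: state=(3.392)
t=1.200: state=(3.652)
t=1.300: state=(3.768)
next step: t=1.320: state=(3.790) — x has crossed 3.79
linear interpolation between t=1.300 (3.76813) and t=1.320 (3.79021) → t≈1.320

t = 1.320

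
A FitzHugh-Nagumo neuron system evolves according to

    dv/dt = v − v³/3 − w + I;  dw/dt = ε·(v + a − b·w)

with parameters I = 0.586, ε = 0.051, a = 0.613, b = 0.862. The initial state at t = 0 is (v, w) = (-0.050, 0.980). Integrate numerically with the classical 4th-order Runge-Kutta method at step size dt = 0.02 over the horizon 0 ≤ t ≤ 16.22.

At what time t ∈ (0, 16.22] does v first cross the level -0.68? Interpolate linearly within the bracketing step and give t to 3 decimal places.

t=0.000: state=(-0.050, 0.980)
step 1 (dt=0.02): k1=(-0.444, -0.014), k2=(-0.448, -0.015), k3=(-0.448, -0.015), k4=(-0.453, -0.015); state += dt/6·(k1+2k2+2k3+k4)
t=0.020: state=(-0.059, 0.980)
t=0.040: state=(-0.068, 0.979)
t=0.060: state=(-0.077, 0.979)
t=0.900: state=(-0.663, 0.955)
next step: t=0.920: state=(-0.682, 0.954) — v has crossed -0.68
linear interpolation between t=0.900 (-0.66293) and t=0.920 (-0.68172) → t≈0.918

t = 0.918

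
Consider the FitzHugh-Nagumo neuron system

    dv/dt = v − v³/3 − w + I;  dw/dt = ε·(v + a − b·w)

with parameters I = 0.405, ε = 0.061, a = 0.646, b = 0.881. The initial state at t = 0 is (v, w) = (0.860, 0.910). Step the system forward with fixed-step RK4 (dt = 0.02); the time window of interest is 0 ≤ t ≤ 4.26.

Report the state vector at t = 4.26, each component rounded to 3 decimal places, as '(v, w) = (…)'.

t=0.000: state=(0.860, 0.910)
step 1 (dt=0.02): k1=(0.143, 0.043), k2=(0.143, 0.043), k3=(0.143, 0.043), k4=(0.143, 0.043); state += dt/6·(k1+2k2+2k3+k4)
t=0.020: state=(0.863, 0.911)
t=0.040: state=(0.866, 0.912)
t=0.060: state=(0.869, 0.913)
continuing one RK4 step at a time; state shown every 10 steps (Δt=0.2):
t=0.200: state=(0.888, 0.919)
t=0.400: state=(0.916, 0.928)
t=0.600: state=(0.943, 0.937)
t=0.800: state=(0.969, 0.946)
t=1.000: state=(0.993, 0.956)
t=1.200: state=(1.015, 0.966)
t=1.400: state=(1.035, 0.976)
t=1.600: state=(1.053, 0.986)
t=1.800: state=(1.068, 0.996)
t=2.000: state=(1.081, 1.006)
t=2.200: state=(1.092, 1.016)
t=2.400: state=(1.100, 1.027)
t=2.600: state=(1.106, 1.037)
t=2.800: state=(1.109, 1.047)
t=3.000: state=(1.111, 1.057)
t=3.200: state=(1.110, 1.067)
t=3.400: state=(1.107, 1.077)
t=3.600: state=(1.103, 1.087)
t=3.800: state=(1.097, 1.096)
t=4.000: state=(1.089, 1.106)
t=4.200: state=(1.080, 1.115)
t=4.260: state=(1.077, 1.118)

(v, w) = (1.077, 1.118)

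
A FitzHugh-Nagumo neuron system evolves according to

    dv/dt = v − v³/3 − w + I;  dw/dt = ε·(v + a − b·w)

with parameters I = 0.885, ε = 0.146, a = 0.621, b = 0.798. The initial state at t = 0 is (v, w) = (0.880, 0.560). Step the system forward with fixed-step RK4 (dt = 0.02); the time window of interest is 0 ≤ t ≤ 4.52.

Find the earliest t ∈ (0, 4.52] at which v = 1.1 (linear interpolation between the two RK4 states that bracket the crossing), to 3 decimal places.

t=0.000: state=(0.880, 0.560)
step 1 (dt=0.02): k1=(0.978, 0.154), k2=(0.978, 0.155), k3=(0.978, 0.155), k4=(0.979, 0.156); state += dt/6·(k1+2k2+2k3+k4)
t=0.020: state=(0.900, 0.563)
t=0.040: state=(0.919, 0.566)
t=0.060: state=(0.939, 0.569)
continuing one RK4 step at a time; state shown every 10 steps (Δt=0.2):
t=0.200: state=(1.074, 0.593)
t=0.220: state=(1.093, 0.597)
next step: t=0.240: state=(1.112, 0.600) — v has crossed 1.1
linear interpolation between t=0.220 (1.09336) and t=0.240 (1.11220) → t≈0.227

t = 0.227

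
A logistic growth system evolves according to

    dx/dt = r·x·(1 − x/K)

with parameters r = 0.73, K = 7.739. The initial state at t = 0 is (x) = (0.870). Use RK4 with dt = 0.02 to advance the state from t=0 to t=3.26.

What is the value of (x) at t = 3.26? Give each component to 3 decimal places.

(x) = (4.471)

t=0.000: state=(0.870)
step 1 (dt=0.02): k1=(0.564), k2=(0.567), k3=(0.567), k4=(0.570); state += dt/6·(k1+2k2+2k3+k4)
t=0.020: state=(0.881)
t=0.040: state=(0.893)
t=0.060: state=(0.904)
continuing one RK4 step at a time; state shown every 10 steps (Δt=0.2):
t=0.200: state=(0.989)
t=0.400: state=(1.122)
t=0.600: state=(1.270)
t=0.800: state=(1.432)
t=1.000: state=(1.611)
t=1.200: state=(1.805)
t=1.400: state=(2.015)
t=1.600: state=(2.240)
t=1.800: state=(2.479)
t=2.000: state=(2.731)
t=2.200: state=(2.994)
t=2.400: state=(3.266)
t=2.600: state=(3.545)
t=2.800: state=(3.826)
t=3.000: state=(4.109)
t=3.200: state=(4.388)
t=3.260: state=(4.471)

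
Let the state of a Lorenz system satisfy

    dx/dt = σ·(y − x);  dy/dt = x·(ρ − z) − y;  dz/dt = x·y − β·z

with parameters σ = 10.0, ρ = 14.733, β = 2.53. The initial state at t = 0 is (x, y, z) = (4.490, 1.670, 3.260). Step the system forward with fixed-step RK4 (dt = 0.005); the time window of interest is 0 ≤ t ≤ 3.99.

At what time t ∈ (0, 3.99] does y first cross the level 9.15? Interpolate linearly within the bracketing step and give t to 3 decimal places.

t = 0.177

t=0.000: state=(4.490, 1.670, 3.260)
step 1 (dt=0.005): k1=(-28.200, 49.844, -0.749), k2=(-26.249, 48.919, -0.312), k3=(-26.321, 48.972, -0.316), k4=(-24.435, 48.096, 0.102); state += dt/6·(k1+2k2+2k3+k4)
t=0.005: state=(4.359, 1.915, 3.258)
t=0.010: state=(4.245, 2.151, 3.261)
t=0.015: state=(4.149, 2.381, 3.267)
t=0.175: state=(6.037, 9.051, 5.871)
next step: t=0.180: state=(6.190, 9.273, 6.076) — y has crossed 9.15
linear interpolation between t=0.175 (9.05055) and t=0.180 (9.27250) → t≈0.177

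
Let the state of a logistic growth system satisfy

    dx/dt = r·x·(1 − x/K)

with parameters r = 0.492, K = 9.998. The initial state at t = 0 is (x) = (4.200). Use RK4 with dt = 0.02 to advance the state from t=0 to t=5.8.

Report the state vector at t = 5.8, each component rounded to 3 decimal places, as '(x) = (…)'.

t=0.000: state=(4.200)
step 1 (dt=0.02): k1=(1.198), k2=(1.199), k3=(1.199), k4=(1.200); state += dt/6·(k1+2k2+2k3+k4)
t=0.020: state=(4.224)
t=0.040: state=(4.248)
t=0.060: state=(4.272)
continuing one RK4 step at a time; state shown every 10 steps (Δt=0.2):
t=0.200: state=(4.441)
t=0.400: state=(4.685)
t=0.600: state=(4.931)
t=0.800: state=(5.177)
t=1.000: state=(5.422)
t=1.200: state=(5.665)
t=1.400: state=(5.905)
t=1.600: state=(6.140)
t=1.800: state=(6.371)
t=2.000: state=(6.595)
t=2.200: state=(6.812)
t=2.400: state=(7.022)
t=2.600: state=(7.223)
t=2.800: state=(7.416)
t=3.000: state=(7.600)
t=3.200: state=(7.775)
t=3.400: state=(7.940)
t=3.600: state=(8.096)
t=3.800: state=(8.243)
t=4.000: state=(8.381)
t=4.200: state=(8.510)
t=4.400: state=(8.631)
t=4.600: state=(8.743)
t=4.800: state=(8.847)
t=5.000: state=(8.943)
t=5.200: state=(9.033)
t=5.400: state=(9.115)
t=5.600: state=(9.191)
t=5.800: state=(9.261)

(x) = (9.261)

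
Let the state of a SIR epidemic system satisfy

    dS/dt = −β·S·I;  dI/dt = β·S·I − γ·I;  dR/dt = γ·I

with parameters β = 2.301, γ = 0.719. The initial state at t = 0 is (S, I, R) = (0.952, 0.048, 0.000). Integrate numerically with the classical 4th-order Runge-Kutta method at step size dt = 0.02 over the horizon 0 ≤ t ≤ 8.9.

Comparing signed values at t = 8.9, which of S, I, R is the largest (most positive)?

largest component: R

t=0.000: state=(0.952, 0.048, 0.000)
step 1 (dt=0.02): k1=(-0.105, 0.071, 0.035), k2=(-0.107, 0.072, 0.035), k3=(-0.107, 0.072, 0.035), k4=(-0.108, 0.072, 0.036); state += dt/6·(k1+2k2+2k3+k4)
t=0.020: state=(0.950, 0.049, 0.001)
t=0.040: state=(0.948, 0.051, 0.001)
t=0.060: state=(0.945, 0.052, 0.002)
continuing one RK4 step at a time; state shown every 25 steps (Δt=0.5):
t=0.500: state=(0.878, 0.096, 0.025)
t=1.000: state=(0.754, 0.173, 0.073)
t=1.500: state=(0.587, 0.262, 0.151)
t=2.000: state=(0.417, 0.325, 0.258)
t=2.500: state=(0.283, 0.338, 0.379)
t=3.000: state=(0.195, 0.309, 0.496)
t=3.500: state=(0.140, 0.261, 0.599)
t=4.000: state=(0.107, 0.210, 0.683)
t=4.500: state=(0.086, 0.163, 0.750)
t=5.000: state=(0.073, 0.125, 0.802)
t=5.500: state=(0.065, 0.094, 0.841)
t=6.000: state=(0.059, 0.071, 0.871)
t=6.500: state=(0.055, 0.053, 0.893)
t=7.000: state=(0.052, 0.039, 0.909)
t=7.500: state=(0.050, 0.029, 0.921)
t=8.000: state=(0.049, 0.021, 0.930)
t=8.500: state=(0.048, 0.016, 0.937)
t=8.900: state=(0.047, 0.012, 0.941)
compare at T: S=0.047, I=0.012, R=0.941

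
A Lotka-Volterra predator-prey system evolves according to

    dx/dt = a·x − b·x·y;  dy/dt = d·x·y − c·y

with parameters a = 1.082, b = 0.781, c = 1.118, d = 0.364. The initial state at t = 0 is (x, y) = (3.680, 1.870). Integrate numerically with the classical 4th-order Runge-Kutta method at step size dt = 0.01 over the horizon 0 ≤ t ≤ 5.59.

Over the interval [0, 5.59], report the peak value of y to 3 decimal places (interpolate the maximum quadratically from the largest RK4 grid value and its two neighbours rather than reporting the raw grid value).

max y = 1.960

t=0.000: state=(3.680, 1.870)
step 1 (dt=0.01): k1=(-1.393, 0.414), k2=(-1.396, 0.410), k3=(-1.396, 0.410), k4=(-1.399, 0.406); state += dt/6·(k1+2k2+2k3+k4)
t=0.010: state=(3.666, 1.874)
t=0.020: state=(3.652, 1.878)
t=0.030: state=(3.638, 1.882)
continuing one RK4 step at a time; state shown every 20 steps (Δt=0.2):
t=0.200: state=(3.393, 1.935)
t=0.400: state=(3.106, 1.960)
t=0.600: state=(2.842, 1.945)
t=0.800: state=(2.612, 1.897)
t=1.000: state=(2.425, 1.822)
t=1.200: state=(2.282, 1.728)
t=1.400: state=(2.180, 1.625)
t=1.600: state=(2.117, 1.519)
t=1.800: state=(2.090, 1.416)
t=2.000: state=(2.097, 1.318)
t=2.200: state=(2.134, 1.229)
t=2.400: state=(2.200, 1.151)
t=2.600: state=(2.295, 1.084)
t=2.800: state=(2.416, 1.028)
t=3.000: state=(2.564, 0.986)
t=3.200: state=(2.736, 0.956)
t=3.400: state=(2.930, 0.939)
t=3.600: state=(3.143, 0.937)
t=3.800: state=(3.368, 0.949)
t=4.000: state=(3.598, 0.978)
t=4.200: state=(3.822, 1.025)
t=4.400: state=(4.023, 1.090)
t=4.600: state=(4.186, 1.176)
t=4.800: state=(4.291, 1.281)
t=5.000: state=(4.321, 1.402)
t=5.200: state=(4.267, 1.533)
t=5.400: state=(4.126, 1.665)
t=5.590: state=(3.924, 1.779)
largest grid value and its neighbours: y(0.420)=1.95994, y(0.430)=1.95994, y(0.440)=1.95985
parabola through these three points peaks at t≈0.425 with y≈1.95996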